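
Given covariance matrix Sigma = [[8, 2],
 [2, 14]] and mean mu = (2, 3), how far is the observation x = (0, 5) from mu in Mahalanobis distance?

Step 1 — centre the observation: (x - mu) = (-2, 2).

Step 2 — invert Sigma. det(Sigma) = 8·14 - (2)² = 108.
  Sigma^{-1} = (1/det) · [[d, -b], [-b, a]] = [[0.1296, -0.0185],
 [-0.0185, 0.0741]].

Step 3 — form the quadratic (x - mu)^T · Sigma^{-1} · (x - mu):
  Sigma^{-1} · (x - mu) = (-0.2963, 0.1852).
  (x - mu)^T · [Sigma^{-1} · (x - mu)] = (-2)·(-0.2963) + (2)·(0.1852) = 0.963.

Step 4 — take square root: d = √(0.963) ≈ 0.9813.

d(x, mu) = √(0.963) ≈ 0.9813


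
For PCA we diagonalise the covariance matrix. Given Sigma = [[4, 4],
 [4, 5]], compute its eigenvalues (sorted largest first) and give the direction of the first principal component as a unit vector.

Step 1 — characteristic polynomial of 2×2 Sigma:
  det(Sigma - λI) = λ² - trace · λ + det = 0.
  trace = 4 + 5 = 9, det = 4·5 - (4)² = 4.
Step 2 — discriminant:
  Δ = trace² - 4·det = 81 - 16 = 65.
Step 3 — eigenvalues:
  λ = (trace ± √Δ)/2 = (9 ± 8.0623)/2,
  λ_1 = 8.5311,  λ_2 = 0.4689.

Step 4 — unit eigenvector for λ_1: solve (Sigma - λ_1 I)v = 0. First row:
  (4 - 8.5311)·v_x + (4)·v_y = 0, i.e. (-4.5311)·v_x + (4)·v_y = 0,
  so v ∝ (b, λ_1 - a) = (4, 4.5311) = u.
  ||u|| = √((4)² + (4.5311)²) = √(36.5311) ≈ 6.0441,
  v_1 = u/||u|| ≈ (0.6618, 0.7497) (||v_1|| = 1).

λ_1 = 8.5311,  λ_2 = 0.4689;  v_1 ≈ (0.6618, 0.7497)


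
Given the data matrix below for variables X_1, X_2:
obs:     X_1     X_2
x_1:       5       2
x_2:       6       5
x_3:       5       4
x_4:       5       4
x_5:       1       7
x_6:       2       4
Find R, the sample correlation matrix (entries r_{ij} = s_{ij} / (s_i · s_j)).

Step 1 — column means:
  mean(X_1) = (5 + 6 + 5 + 5 + 1 + 2) / 6 = 24/6 = 4
  mean(X_2) = (2 + 5 + 4 + 4 + 7 + 4) / 6 = 26/6 = 4.3333

Step 2 — sample variances and covariances s[i,j] = (1/(n-1)) · Σ_k (x_{k,i} - mean_i) · (x_{k,j} - mean_j), with n-1 = 5:
  s[X_1,X_1] = ((1)·(1) + (2)·(2) + (1)·(1) + (1)·(1) + (-3)·(-3) + (-2)·(-2)) / 5 = 20/5 = 4
  s[X_1,X_2] = ((1)·(-2.3333) + (2)·(0.6667) + (1)·(-0.3333) + (1)·(-0.3333) + (-3)·(2.6667) + (-2)·(-0.3333)) / 5 = -9/5 = -1.8
  s[X_2,X_2] = ((-2.3333)·(-2.3333) + (0.6667)·(0.6667) + (-0.3333)·(-0.3333) + (-0.3333)·(-0.3333) + (2.6667)·(2.6667) + (-0.3333)·(-0.3333)) / 5 = 13.3333/5 = 2.6667
  Sample standard deviations s_i = √(s[i,i]):
  s(X_1) = √(4) = 2
  s(X_2) = √(2.6667) = 1.633

Step 3 — r_{ij} = s_{ij} / (s_i · s_j):
  r[X_1,X_1] = 1 (diagonal).
  r[X_1,X_2] = -1.8 / (2 · 1.633) = -1.8 / 3.266 = -0.5511
  r[X_2,X_2] = 1 (diagonal).

R is symmetric with unit diagonal. Assembling:

R = [[1, -0.5511],
 [-0.5511, 1]]


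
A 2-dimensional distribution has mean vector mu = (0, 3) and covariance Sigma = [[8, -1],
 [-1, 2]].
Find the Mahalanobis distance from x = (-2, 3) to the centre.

Step 1 — centre the observation: (x - mu) = (-2, 0).

Step 2 — invert Sigma. det(Sigma) = 8·2 - (-1)² = 15.
  Sigma^{-1} = (1/det) · [[d, -b], [-b, a]] = [[0.1333, 0.0667],
 [0.0667, 0.5333]].

Step 3 — form the quadratic (x - mu)^T · Sigma^{-1} · (x - mu):
  Sigma^{-1} · (x - mu) = (-0.2667, -0.1333).
  (x - mu)^T · [Sigma^{-1} · (x - mu)] = (-2)·(-0.2667) + (0)·(-0.1333) = 0.5333.

Step 4 — take square root: d = √(0.5333) ≈ 0.7303.

d(x, mu) = √(0.5333) ≈ 0.7303


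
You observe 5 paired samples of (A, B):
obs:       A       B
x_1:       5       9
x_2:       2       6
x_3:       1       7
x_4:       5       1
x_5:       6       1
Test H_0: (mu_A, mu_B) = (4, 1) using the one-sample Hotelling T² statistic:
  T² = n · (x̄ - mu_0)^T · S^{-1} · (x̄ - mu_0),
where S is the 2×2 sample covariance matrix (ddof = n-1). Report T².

Step 1 — sample mean vector:
  mean(A) = (5 + 2 + 1 + 5 + 6) / 5 = 19/5 = 3.8
  mean(B) = (9 + 6 + 7 + 1 + 1) / 5 = 24/5 = 4.8
  x̄ = (3.8, 4.8),  deviation x̄ - mu_0 = (3.8, 4.8) - (4, 1) = (-0.2, 3.8).

Step 2 — sample covariance matrix, S[i,j] = (1/(n-1)) · Σ_k (x_{k,i} - mean_i) · (x_{k,j} - mean_j), divisor n-1 = 4:
  S[A,A] = ((1.2)·(1.2) + (-1.8)·(-1.8) + (-2.8)·(-2.8) + (1.2)·(1.2) + (2.2)·(2.2)) / 4 = 18.8/4 = 4.7
  S[A,B] = ((1.2)·(4.2) + (-1.8)·(1.2) + (-2.8)·(2.2) + (1.2)·(-3.8) + (2.2)·(-3.8)) / 4 = -16.2/4 = -4.05
  S[B,B] = ((4.2)·(4.2) + (1.2)·(1.2) + (2.2)·(2.2) + (-3.8)·(-3.8) + (-3.8)·(-3.8)) / 4 = 52.8/4 = 13.2
  S = [[4.7, -4.05],
 [-4.05, 13.2]].

Step 3 — invert S. det(S) = 4.7·13.2 - (-4.05)² = 45.6375.
  S^{-1} = (1/det) · [[d, -b], [-b, a]] = [[0.2892, 0.0887],
 [0.0887, 0.103]].

Step 4 — quadratic form (x̄ - mu_0)^T · S^{-1} · (x̄ - mu_0):
  S^{-1} · (x̄ - mu_0) = (0.2794, 0.3736),
  (x̄ - mu_0)^T · [...] = (-0.2)·(0.2794) + (3.8)·(0.3736) = 1.3638.

Step 5 — scale by n: T² = 5 · 1.3638 = 6.819.

T² ≈ 6.819


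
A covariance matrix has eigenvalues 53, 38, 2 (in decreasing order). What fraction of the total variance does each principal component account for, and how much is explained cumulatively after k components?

Step 1 — total variance = trace(Sigma) = Σ λ_i = 53 + 38 + 2 = 93.

Step 2 — fraction explained by component i = λ_i / Σ λ:
  PC1: 53/93 = 0.5699
  PC2: 38/93 = 0.4086
  PC3: 2/93 = 0.0215

Step 3 — cumulative fraction after k components = (λ_1 + ... + λ_k) / Σ λ:
  k = 1: 53/93 = 0.5699
  k = 2: (53 + 38)/93 = 91/93 = 0.9785
  k = 3: (53 + 38 + 2)/93 = 93/93 = 1

Summary (fraction, with percent):

explained: PC1 0.5699 (56.99%), PC2 0.4086 (40.86%), PC3 0.0215 (2.15%);  cumulative: 0.5699, 0.9785, 1


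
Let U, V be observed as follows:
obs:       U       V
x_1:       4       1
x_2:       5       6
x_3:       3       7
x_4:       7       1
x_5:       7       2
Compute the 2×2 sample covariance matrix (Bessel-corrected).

Step 1 — column means:
  mean(U) = (4 + 5 + 3 + 7 + 7) / 5 = 26/5 = 5.2
  mean(V) = (1 + 6 + 7 + 1 + 2) / 5 = 17/5 = 3.4

Step 2 — sample covariance S[i,j] = (1/(n-1)) · Σ_k (x_{k,i} - mean_i) · (x_{k,j} - mean_j), with n-1 = 4.
  S[U,U] = ((-1.2)·(-1.2) + (-0.2)·(-0.2) + (-2.2)·(-2.2) + (1.8)·(1.8) + (1.8)·(1.8)) / 4 = 12.8/4 = 3.2
  S[U,V] = ((-1.2)·(-2.4) + (-0.2)·(2.6) + (-2.2)·(3.6) + (1.8)·(-2.4) + (1.8)·(-1.4)) / 4 = -12.4/4 = -3.1
  S[V,V] = ((-2.4)·(-2.4) + (2.6)·(2.6) + (3.6)·(3.6) + (-2.4)·(-2.4) + (-1.4)·(-1.4)) / 4 = 33.2/4 = 8.3

S is symmetric (S[j,i] = S[i,j]). Assembling:

S = [[3.2, -3.1],
 [-3.1, 8.3]]


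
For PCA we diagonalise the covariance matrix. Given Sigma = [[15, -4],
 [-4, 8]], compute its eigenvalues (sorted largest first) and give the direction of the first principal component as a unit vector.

Step 1 — characteristic polynomial of 2×2 Sigma:
  det(Sigma - λI) = λ² - trace · λ + det = 0.
  trace = 15 + 8 = 23, det = 15·8 - (-4)² = 104.
Step 2 — discriminant:
  Δ = trace² - 4·det = 529 - 416 = 113.
Step 3 — eigenvalues:
  λ = (trace ± √Δ)/2 = (23 ± 10.6301)/2,
  λ_1 = 16.8151,  λ_2 = 6.1849.

Step 4 — unit eigenvector for λ_1: solve (Sigma - λ_1 I)v = 0. First row:
  (15 - 16.8151)·v_x + (-4)·v_y = 0, i.e. (-1.8151)·v_x + (-4)·v_y = 0,
  so v ∝ (b, λ_1 - a) = (-4, 1.8151); multiply by -1 so the first entry is positive: u = (4, -1.8151).
  ||u|| = √((4)² + (-1.8151)²) = √(19.2945) ≈ 4.3925,
  v_1 = u/||u|| ≈ (0.9106, -0.4132) (||v_1|| = 1).

λ_1 = 16.8151,  λ_2 = 6.1849;  v_1 ≈ (0.9106, -0.4132)


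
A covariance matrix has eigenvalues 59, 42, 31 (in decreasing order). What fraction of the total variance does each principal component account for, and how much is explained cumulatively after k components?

Step 1 — total variance = trace(Sigma) = Σ λ_i = 59 + 42 + 31 = 132.

Step 2 — fraction explained by component i = λ_i / Σ λ:
  PC1: 59/132 = 0.447
  PC2: 42/132 = 0.3182
  PC3: 31/132 = 0.2348

Step 3 — cumulative fraction after k components = (λ_1 + ... + λ_k) / Σ λ:
  k = 1: 59/132 = 0.447
  k = 2: (59 + 42)/132 = 101/132 = 0.7652
  k = 3: (59 + 42 + 31)/132 = 132/132 = 1

Summary (fraction, with percent):

explained: PC1 0.447 (44.7%), PC2 0.3182 (31.82%), PC3 0.2348 (23.48%);  cumulative: 0.447, 0.7652, 1


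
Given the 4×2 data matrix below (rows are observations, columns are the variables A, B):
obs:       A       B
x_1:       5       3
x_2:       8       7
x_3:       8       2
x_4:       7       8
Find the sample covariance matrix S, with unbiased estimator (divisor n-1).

Step 1 — column means:
  mean(A) = (5 + 8 + 8 + 7) / 4 = 28/4 = 7
  mean(B) = (3 + 7 + 2 + 8) / 4 = 20/4 = 5

Step 2 — sample covariance S[i,j] = (1/(n-1)) · Σ_k (x_{k,i} - mean_i) · (x_{k,j} - mean_j), with n-1 = 3.
  S[A,A] = ((-2)·(-2) + (1)·(1) + (1)·(1) + (0)·(0)) / 3 = 6/3 = 2
  S[A,B] = ((-2)·(-2) + (1)·(2) + (1)·(-3) + (0)·(3)) / 3 = 3/3 = 1
  S[B,B] = ((-2)·(-2) + (2)·(2) + (-3)·(-3) + (3)·(3)) / 3 = 26/3 = 8.6667

S is symmetric (S[j,i] = S[i,j]). Assembling:

S = [[2, 1],
 [1, 8.6667]]


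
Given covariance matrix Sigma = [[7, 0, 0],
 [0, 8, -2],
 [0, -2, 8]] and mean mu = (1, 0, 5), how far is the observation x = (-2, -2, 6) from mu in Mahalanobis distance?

Step 1 — centre the observation: (x - mu) = (-3, -2, 1).

Step 2 — invert Sigma (cofactor / det for 3×3, or solve directly):
  Sigma^{-1} = [[0.1429, 0, 0],
 [0, 0.1333, 0.0333],
 [0, 0.0333, 0.1333]].

Step 3 — form the quadratic (x - mu)^T · Sigma^{-1} · (x - mu):
  Sigma^{-1} · (x - mu) = (-0.4286, -0.2333, 0.0667).
  (x - mu)^T · [Sigma^{-1} · (x - mu)] = (-3)·(-0.4286) + (-2)·(-0.2333) + (1)·(0.0667) = 1.819.

Step 4 — take square root: d = √(1.819) ≈ 1.3487.

d(x, mu) = √(1.819) ≈ 1.3487


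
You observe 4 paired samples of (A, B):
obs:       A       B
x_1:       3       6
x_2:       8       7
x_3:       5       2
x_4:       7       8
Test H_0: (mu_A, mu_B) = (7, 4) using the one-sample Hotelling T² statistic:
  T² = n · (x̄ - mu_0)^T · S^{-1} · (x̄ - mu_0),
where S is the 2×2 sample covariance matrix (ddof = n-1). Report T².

Step 1 — sample mean vector:
  mean(A) = (3 + 8 + 5 + 7) / 4 = 23/4 = 5.75
  mean(B) = (6 + 7 + 2 + 8) / 4 = 23/4 = 5.75
  x̄ = (5.75, 5.75),  deviation x̄ - mu_0 = (5.75, 5.75) - (7, 4) = (-1.25, 1.75).

Step 2 — sample covariance matrix, S[i,j] = (1/(n-1)) · Σ_k (x_{k,i} - mean_i) · (x_{k,j} - mean_j), divisor n-1 = 3:
  S[A,A] = ((-2.75)·(-2.75) + (2.25)·(2.25) + (-0.75)·(-0.75) + (1.25)·(1.25)) / 3 = 14.75/3 = 4.9167
  S[A,B] = ((-2.75)·(0.25) + (2.25)·(1.25) + (-0.75)·(-3.75) + (1.25)·(2.25)) / 3 = 7.75/3 = 2.5833
  S[B,B] = ((0.25)·(0.25) + (1.25)·(1.25) + (-3.75)·(-3.75) + (2.25)·(2.25)) / 3 = 20.75/3 = 6.9167
  S = [[4.9167, 2.5833],
 [2.5833, 6.9167]].

Step 3 — invert S. det(S) = 4.9167·6.9167 - (2.5833)² = 27.3333.
  S^{-1} = (1/det) · [[d, -b], [-b, a]] = [[0.253, -0.0945],
 [-0.0945, 0.1799]].

Step 4 — quadratic form (x̄ - mu_0)^T · S^{-1} · (x̄ - mu_0):
  S^{-1} · (x̄ - mu_0) = (-0.4817, 0.4329),
  (x̄ - mu_0)^T · [...] = (-1.25)·(-0.4817) + (1.75)·(0.4329) = 1.3598.

Step 5 — scale by n: T² = 4 · 1.3598 = 5.439.

T² ≈ 5.439


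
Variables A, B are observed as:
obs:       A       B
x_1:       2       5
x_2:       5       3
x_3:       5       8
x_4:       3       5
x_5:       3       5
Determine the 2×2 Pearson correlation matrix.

Step 1 — column means:
  mean(A) = (2 + 5 + 5 + 3 + 3) / 5 = 18/5 = 3.6
  mean(B) = (5 + 3 + 8 + 5 + 5) / 5 = 26/5 = 5.2

Step 2 — sample variances and covariances s[i,j] = (1/(n-1)) · Σ_k (x_{k,i} - mean_i) · (x_{k,j} - mean_j), with n-1 = 4:
  s[A,A] = ((-1.6)·(-1.6) + (1.4)·(1.4) + (1.4)·(1.4) + (-0.6)·(-0.6) + (-0.6)·(-0.6)) / 4 = 7.2/4 = 1.8
  s[A,B] = ((-1.6)·(-0.2) + (1.4)·(-2.2) + (1.4)·(2.8) + (-0.6)·(-0.2) + (-0.6)·(-0.2)) / 4 = 1.4/4 = 0.35
  s[B,B] = ((-0.2)·(-0.2) + (-2.2)·(-2.2) + (2.8)·(2.8) + (-0.2)·(-0.2) + (-0.2)·(-0.2)) / 4 = 12.8/4 = 3.2
  Sample standard deviations s_i = √(s[i,i]):
  s(A) = √(1.8) = 1.3416
  s(B) = √(3.2) = 1.7889

Step 3 — r_{ij} = s_{ij} / (s_i · s_j):
  r[A,A] = 1 (diagonal).
  r[A,B] = 0.35 / (1.3416 · 1.7889) = 0.35 / 2.4 = 0.1458
  r[B,B] = 1 (diagonal).

R is symmetric with unit diagonal. Assembling:

R = [[1, 0.1458],
 [0.1458, 1]]


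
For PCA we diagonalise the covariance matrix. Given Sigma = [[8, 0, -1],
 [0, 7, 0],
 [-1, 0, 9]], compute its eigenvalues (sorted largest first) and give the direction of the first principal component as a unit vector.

Step 1 — characteristic polynomial p(λ) = det(λI - Sigma) = λ³ - tr·λ² + c_1·λ - det, where tr = trace, c_1 = sum of the principal 2×2 minors, det = det(Sigma):
  tr = 8 + 7 + 9 = 24,
  c_1 = (8·7 - (0)²) + (8·9 - (-1)²) + (7·9 - (0)²) = 56 + 71 + 63 = 190,
  det = 8·(7·9 - (0)²) - (0)·((0)·9 - (0)·(-1)) + (-1)·((0)·(0) - 7·(-1)) = 8·(63) - (0)·(0) + (-1)·(7) = 497.
  So p(λ) = λ³ - 24λ² + 190λ - 497.
Step 2 — look for an integer root (rational root theorem: any rational root is an integer divisor of 497). Testing λ = 7:
  p(7) = 343 - 1176 + 1330 - 497 = 0  ✓
  Dividing out (λ - 7): p(λ) = (λ - 7)(λ² - 17λ + 71).
Step 3 — remaining eigenvalues from the quadratic λ² - 17λ + 71 = 0:
  Δ = 17² - 4·71 = 289 - 284 = 5,  λ = (17 ± √5)/2 = (17 ± 2.2361)/2 ≈ 9.618 or 7.382.
  Sorted: λ_1 = 9.618,  λ_2 = 7.382,  λ_3 = 7  (check: sum = 24 = tr ✓).

Step 4 — unit eigenvector for λ_1 ≈ 9.618: v spans the null space of (Sigma - λ_1 I), whose rows are
  r_1 = (-1.618, 0, -1),  r_2 = (0, -2.618, 0),  r_3 = (-1, 0, -0.618).
  v is orthogonal to every row, so take v ∝ r_1 × r_2 = ((0)·(0) - (-1)·(-2.618), (-1)·(0) - (-1.618)·(0), (-1.618)·(-2.618) - (0)·(0)) ≈ (-2.618, 0, 4.2361).
  Rescale (multiply by -1 so the first nonzero entry is positive): u = (2.618, 0, -4.2361).
  ||u|| = √((2.618)² + (0)² + (-4.2361)²) = √(24.7984) ≈ 4.9798,  v_1 = u/||u|| ≈ (0.5257, 0, -0.8507) (||v_1|| = 1).

λ_1 = 9.618,  λ_2 = 7.382,  λ_3 = 7;  v_1 ≈ (0.5257, 0, -0.8507)


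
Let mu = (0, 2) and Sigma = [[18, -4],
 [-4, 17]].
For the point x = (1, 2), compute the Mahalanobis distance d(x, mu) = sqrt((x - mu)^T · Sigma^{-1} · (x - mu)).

Step 1 — centre the observation: (x - mu) = (1, 0).

Step 2 — invert Sigma. det(Sigma) = 18·17 - (-4)² = 290.
  Sigma^{-1} = (1/det) · [[d, -b], [-b, a]] = [[0.0586, 0.0138],
 [0.0138, 0.0621]].

Step 3 — form the quadratic (x - mu)^T · Sigma^{-1} · (x - mu):
  Sigma^{-1} · (x - mu) = (0.0586, 0.0138).
  (x - mu)^T · [Sigma^{-1} · (x - mu)] = (1)·(0.0586) + (0)·(0.0138) = 0.0586.

Step 4 — take square root: d = √(0.0586) ≈ 0.2421.

d(x, mu) = √(0.0586) ≈ 0.2421


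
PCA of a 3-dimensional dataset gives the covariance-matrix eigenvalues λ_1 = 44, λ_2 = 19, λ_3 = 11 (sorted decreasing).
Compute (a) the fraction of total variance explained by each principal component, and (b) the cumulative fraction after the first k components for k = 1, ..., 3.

Step 1 — total variance = trace(Sigma) = Σ λ_i = 44 + 19 + 11 = 74.

Step 2 — fraction explained by component i = λ_i / Σ λ:
  PC1: 44/74 = 0.5946
  PC2: 19/74 = 0.2568
  PC3: 11/74 = 0.1486

Step 3 — cumulative fraction after k components = (λ_1 + ... + λ_k) / Σ λ:
  k = 1: 44/74 = 0.5946
  k = 2: (44 + 19)/74 = 63/74 = 0.8514
  k = 3: (44 + 19 + 11)/74 = 74/74 = 1

Summary (fraction, with percent):

explained: PC1 0.5946 (59.46%), PC2 0.2568 (25.68%), PC3 0.1486 (14.86%);  cumulative: 0.5946, 0.8514, 1


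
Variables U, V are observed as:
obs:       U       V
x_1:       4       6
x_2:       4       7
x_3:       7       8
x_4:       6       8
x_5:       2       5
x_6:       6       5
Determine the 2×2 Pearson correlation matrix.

Step 1 — column means:
  mean(U) = (4 + 4 + 7 + 6 + 2 + 6) / 6 = 29/6 = 4.8333
  mean(V) = (6 + 7 + 8 + 8 + 5 + 5) / 6 = 39/6 = 6.5

Step 2 — sample variances and covariances s[i,j] = (1/(n-1)) · Σ_k (x_{k,i} - mean_i) · (x_{k,j} - mean_j), with n-1 = 5:
  s[U,U] = ((-0.8333)·(-0.8333) + (-0.8333)·(-0.8333) + (2.1667)·(2.1667) + (1.1667)·(1.1667) + (-2.8333)·(-2.8333) + (1.1667)·(1.1667)) / 5 = 16.8333/5 = 3.3667
  s[U,V] = ((-0.8333)·(-0.5) + (-0.8333)·(0.5) + (2.1667)·(1.5) + (1.1667)·(1.5) + (-2.8333)·(-1.5) + (1.1667)·(-1.5)) / 5 = 7.5/5 = 1.5
  s[V,V] = ((-0.5)·(-0.5) + (0.5)·(0.5) + (1.5)·(1.5) + (1.5)·(1.5) + (-1.5)·(-1.5) + (-1.5)·(-1.5)) / 5 = 9.5/5 = 1.9
  Sample standard deviations s_i = √(s[i,i]):
  s(U) = √(3.3667) = 1.8348
  s(V) = √(1.9) = 1.3784

Step 3 — r_{ij} = s_{ij} / (s_i · s_j):
  r[U,U] = 1 (diagonal).
  r[U,V] = 1.5 / (1.8348 · 1.3784) = 1.5 / 2.5292 = 0.5931
  r[V,V] = 1 (diagonal).

R is symmetric with unit diagonal. Assembling:

R = [[1, 0.5931],
 [0.5931, 1]]


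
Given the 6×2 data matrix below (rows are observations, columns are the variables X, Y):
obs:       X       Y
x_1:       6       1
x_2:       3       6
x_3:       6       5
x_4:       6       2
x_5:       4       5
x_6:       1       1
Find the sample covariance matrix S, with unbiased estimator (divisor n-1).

Step 1 — column means:
  mean(X) = (6 + 3 + 6 + 6 + 4 + 1) / 6 = 26/6 = 4.3333
  mean(Y) = (1 + 6 + 5 + 2 + 5 + 1) / 6 = 20/6 = 3.3333

Step 2 — sample covariance S[i,j] = (1/(n-1)) · Σ_k (x_{k,i} - mean_i) · (x_{k,j} - mean_j), with n-1 = 5.
  S[X,X] = ((1.6667)·(1.6667) + (-1.3333)·(-1.3333) + (1.6667)·(1.6667) + (1.6667)·(1.6667) + (-0.3333)·(-0.3333) + (-3.3333)·(-3.3333)) / 5 = 21.3333/5 = 4.2667
  S[X,Y] = ((1.6667)·(-2.3333) + (-1.3333)·(2.6667) + (1.6667)·(1.6667) + (1.6667)·(-1.3333) + (-0.3333)·(1.6667) + (-3.3333)·(-2.3333)) / 5 = 0.3333/5 = 0.0667
  S[Y,Y] = ((-2.3333)·(-2.3333) + (2.6667)·(2.6667) + (1.6667)·(1.6667) + (-1.3333)·(-1.3333) + (1.6667)·(1.6667) + (-2.3333)·(-2.3333)) / 5 = 25.3333/5 = 5.0667

S is symmetric (S[j,i] = S[i,j]). Assembling:

S = [[4.2667, 0.0667],
 [0.0667, 5.0667]]


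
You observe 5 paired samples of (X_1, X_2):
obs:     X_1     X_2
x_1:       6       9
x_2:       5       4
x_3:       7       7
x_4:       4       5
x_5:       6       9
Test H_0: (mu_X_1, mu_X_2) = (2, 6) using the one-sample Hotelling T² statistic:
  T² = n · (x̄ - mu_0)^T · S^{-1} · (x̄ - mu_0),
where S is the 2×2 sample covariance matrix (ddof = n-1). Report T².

Step 1 — sample mean vector:
  mean(X_1) = (6 + 5 + 7 + 4 + 6) / 5 = 28/5 = 5.6
  mean(X_2) = (9 + 4 + 7 + 5 + 9) / 5 = 34/5 = 6.8
  x̄ = (5.6, 6.8),  deviation x̄ - mu_0 = (5.6, 6.8) - (2, 6) = (3.6, 0.8).

Step 2 — sample covariance matrix, S[i,j] = (1/(n-1)) · Σ_k (x_{k,i} - mean_i) · (x_{k,j} - mean_j), divisor n-1 = 4:
  S[X_1,X_1] = ((0.4)·(0.4) + (-0.6)·(-0.6) + (1.4)·(1.4) + (-1.6)·(-1.6) + (0.4)·(0.4)) / 4 = 5.2/4 = 1.3
  S[X_1,X_2] = ((0.4)·(2.2) + (-0.6)·(-2.8) + (1.4)·(0.2) + (-1.6)·(-1.8) + (0.4)·(2.2)) / 4 = 6.6/4 = 1.65
  S[X_2,X_2] = ((2.2)·(2.2) + (-2.8)·(-2.8) + (0.2)·(0.2) + (-1.8)·(-1.8) + (2.2)·(2.2)) / 4 = 20.8/4 = 5.2
  S = [[1.3, 1.65],
 [1.65, 5.2]].

Step 3 — invert S. det(S) = 1.3·5.2 - (1.65)² = 4.0375.
  S^{-1} = (1/det) · [[d, -b], [-b, a]] = [[1.2879, -0.4087],
 [-0.4087, 0.322]].

Step 4 — quadratic form (x̄ - mu_0)^T · S^{-1} · (x̄ - mu_0):
  S^{-1} · (x̄ - mu_0) = (4.3096, -1.2136),
  (x̄ - mu_0)^T · [...] = (3.6)·(4.3096) + (0.8)·(-1.2136) = 14.5437.

Step 5 — scale by n: T² = 5 · 14.5437 = 72.7183.

T² ≈ 72.7183


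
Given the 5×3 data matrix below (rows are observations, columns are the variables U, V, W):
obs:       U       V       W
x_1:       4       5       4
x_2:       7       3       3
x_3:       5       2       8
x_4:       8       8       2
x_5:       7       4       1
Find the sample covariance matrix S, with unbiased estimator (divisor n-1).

Step 1 — column means:
  mean(U) = (4 + 7 + 5 + 8 + 7) / 5 = 31/5 = 6.2
  mean(V) = (5 + 3 + 2 + 8 + 4) / 5 = 22/5 = 4.4
  mean(W) = (4 + 3 + 8 + 2 + 1) / 5 = 18/5 = 3.6

Step 2 — sample covariance S[i,j] = (1/(n-1)) · Σ_k (x_{k,i} - mean_i) · (x_{k,j} - mean_j), with n-1 = 4.
  S[U,U] = ((-2.2)·(-2.2) + (0.8)·(0.8) + (-1.2)·(-1.2) + (1.8)·(1.8) + (0.8)·(0.8)) / 4 = 10.8/4 = 2.7
  S[U,V] = ((-2.2)·(0.6) + (0.8)·(-1.4) + (-1.2)·(-2.4) + (1.8)·(3.6) + (0.8)·(-0.4)) / 4 = 6.6/4 = 1.65
  S[U,W] = ((-2.2)·(0.4) + (0.8)·(-0.6) + (-1.2)·(4.4) + (1.8)·(-1.6) + (0.8)·(-2.6)) / 4 = -11.6/4 = -2.9
  S[V,V] = ((0.6)·(0.6) + (-1.4)·(-1.4) + (-2.4)·(-2.4) + (3.6)·(3.6) + (-0.4)·(-0.4)) / 4 = 21.2/4 = 5.3
  S[V,W] = ((0.6)·(0.4) + (-1.4)·(-0.6) + (-2.4)·(4.4) + (3.6)·(-1.6) + (-0.4)·(-2.6)) / 4 = -14.2/4 = -3.55
  S[W,W] = ((0.4)·(0.4) + (-0.6)·(-0.6) + (4.4)·(4.4) + (-1.6)·(-1.6) + (-2.6)·(-2.6)) / 4 = 29.2/4 = 7.3

S is symmetric (S[j,i] = S[i,j]). Assembling:

S = [[2.7, 1.65, -2.9],
 [1.65, 5.3, -3.55],
 [-2.9, -3.55, 7.3]]


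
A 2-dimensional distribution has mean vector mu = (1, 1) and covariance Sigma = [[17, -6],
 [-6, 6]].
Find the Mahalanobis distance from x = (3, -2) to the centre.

Step 1 — centre the observation: (x - mu) = (2, -3).

Step 2 — invert Sigma. det(Sigma) = 17·6 - (-6)² = 66.
  Sigma^{-1} = (1/det) · [[d, -b], [-b, a]] = [[0.0909, 0.0909],
 [0.0909, 0.2576]].

Step 3 — form the quadratic (x - mu)^T · Sigma^{-1} · (x - mu):
  Sigma^{-1} · (x - mu) = (-0.0909, -0.5909).
  (x - mu)^T · [Sigma^{-1} · (x - mu)] = (2)·(-0.0909) + (-3)·(-0.5909) = 1.5909.

Step 4 — take square root: d = √(1.5909) ≈ 1.2613.

d(x, mu) = √(1.5909) ≈ 1.2613


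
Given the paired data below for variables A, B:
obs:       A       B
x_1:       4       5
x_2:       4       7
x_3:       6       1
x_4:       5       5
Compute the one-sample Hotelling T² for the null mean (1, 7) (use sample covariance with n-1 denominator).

Step 1 — sample mean vector:
  mean(A) = (4 + 4 + 6 + 5) / 4 = 19/4 = 4.75
  mean(B) = (5 + 7 + 1 + 5) / 4 = 18/4 = 4.5
  x̄ = (4.75, 4.5),  deviation x̄ - mu_0 = (4.75, 4.5) - (1, 7) = (3.75, -2.5).

Step 2 — sample covariance matrix, S[i,j] = (1/(n-1)) · Σ_k (x_{k,i} - mean_i) · (x_{k,j} - mean_j), divisor n-1 = 3:
  S[A,A] = ((-0.75)·(-0.75) + (-0.75)·(-0.75) + (1.25)·(1.25) + (0.25)·(0.25)) / 3 = 2.75/3 = 0.9167
  S[A,B] = ((-0.75)·(0.5) + (-0.75)·(2.5) + (1.25)·(-3.5) + (0.25)·(0.5)) / 3 = -6.5/3 = -2.1667
  S[B,B] = ((0.5)·(0.5) + (2.5)·(2.5) + (-3.5)·(-3.5) + (0.5)·(0.5)) / 3 = 19/3 = 6.3333
  S = [[0.9167, -2.1667],
 [-2.1667, 6.3333]].

Step 3 — invert S. det(S) = 0.9167·6.3333 - (-2.1667)² = 1.1111.
  S^{-1} = (1/det) · [[d, -b], [-b, a]] = [[5.7, 1.95],
 [1.95, 0.825]].

Step 4 — quadratic form (x̄ - mu_0)^T · S^{-1} · (x̄ - mu_0):
  S^{-1} · (x̄ - mu_0) = (16.5, 5.25),
  (x̄ - mu_0)^T · [...] = (3.75)·(16.5) + (-2.5)·(5.25) = 48.75.

Step 5 — scale by n: T² = 4 · 48.75 = 195.

T² ≈ 195


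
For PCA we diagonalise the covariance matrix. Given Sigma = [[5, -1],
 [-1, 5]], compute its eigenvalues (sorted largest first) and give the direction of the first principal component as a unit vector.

Step 1 — characteristic polynomial of 2×2 Sigma:
  det(Sigma - λI) = λ² - trace · λ + det = 0.
  trace = 5 + 5 = 10, det = 5·5 - (-1)² = 24.
Step 2 — discriminant:
  Δ = trace² - 4·det = 100 - 96 = 4.
Step 3 — eigenvalues:
  λ = (trace ± √Δ)/2 = (10 ± 2)/2,
  λ_1 = 6,  λ_2 = 4.

Step 4 — unit eigenvector for λ_1: solve (Sigma - λ_1 I)v = 0. First row:
  (5 - 6)·v_x + (-1)·v_y = 0, i.e. (-1)·v_x + (-1)·v_y = 0,
  so v ∝ (b, λ_1 - a) = (-1, 1); multiply by -1 so the first entry is positive: u = (1, -1).
  ||u|| = √((1)² + (-1)²) = √(2) ≈ 1.4142,
  v_1 = u/||u|| ≈ (0.7071, -0.7071) (||v_1|| = 1).

λ_1 = 6,  λ_2 = 4;  v_1 ≈ (0.7071, -0.7071)


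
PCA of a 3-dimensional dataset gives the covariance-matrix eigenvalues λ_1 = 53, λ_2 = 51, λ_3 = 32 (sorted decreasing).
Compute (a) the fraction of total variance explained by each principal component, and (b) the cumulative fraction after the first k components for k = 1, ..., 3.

Step 1 — total variance = trace(Sigma) = Σ λ_i = 53 + 51 + 32 = 136.

Step 2 — fraction explained by component i = λ_i / Σ λ:
  PC1: 53/136 = 0.3897
  PC2: 51/136 = 0.375
  PC3: 32/136 = 0.2353

Step 3 — cumulative fraction after k components = (λ_1 + ... + λ_k) / Σ λ:
  k = 1: 53/136 = 0.3897
  k = 2: (53 + 51)/136 = 104/136 = 0.7647
  k = 3: (53 + 51 + 32)/136 = 136/136 = 1

Summary (fraction, with percent):

explained: PC1 0.3897 (38.97%), PC2 0.375 (37.5%), PC3 0.2353 (23.53%);  cumulative: 0.3897, 0.7647, 1


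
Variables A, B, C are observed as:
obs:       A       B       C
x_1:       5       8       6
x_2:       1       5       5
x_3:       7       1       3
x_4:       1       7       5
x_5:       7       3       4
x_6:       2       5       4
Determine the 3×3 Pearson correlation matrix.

Step 1 — column means:
  mean(A) = (5 + 1 + 7 + 1 + 7 + 2) / 6 = 23/6 = 3.8333
  mean(B) = (8 + 5 + 1 + 7 + 3 + 5) / 6 = 29/6 = 4.8333
  mean(C) = (6 + 5 + 3 + 5 + 4 + 4) / 6 = 27/6 = 4.5

Step 2 — sample variances and covariances s[i,j] = (1/(n-1)) · Σ_k (x_{k,i} - mean_i) · (x_{k,j} - mean_j), with n-1 = 5:
  s[A,A] = ((1.1667)·(1.1667) + (-2.8333)·(-2.8333) + (3.1667)·(3.1667) + (-2.8333)·(-2.8333) + (3.1667)·(3.1667) + (-1.8333)·(-1.8333)) / 5 = 40.8333/5 = 8.1667
  s[A,B] = ((1.1667)·(3.1667) + (-2.8333)·(0.1667) + (3.1667)·(-3.8333) + (-2.8333)·(2.1667) + (3.1667)·(-1.8333) + (-1.8333)·(0.1667)) / 5 = -21.1667/5 = -4.2333
  s[A,C] = ((1.1667)·(1.5) + (-2.8333)·(0.5) + (3.1667)·(-1.5) + (-2.8333)·(0.5) + (3.1667)·(-0.5) + (-1.8333)·(-0.5)) / 5 = -6.5/5 = -1.3
  s[B,B] = ((3.1667)·(3.1667) + (0.1667)·(0.1667) + (-3.8333)·(-3.8333) + (2.1667)·(2.1667) + (-1.8333)·(-1.8333) + (0.1667)·(0.1667)) / 5 = 32.8333/5 = 6.5667
  s[B,C] = ((3.1667)·(1.5) + (0.1667)·(0.5) + (-3.8333)·(-1.5) + (2.1667)·(0.5) + (-1.8333)·(-0.5) + (0.1667)·(-0.5)) / 5 = 12.5/5 = 2.5
  s[C,C] = ((1.5)·(1.5) + (0.5)·(0.5) + (-1.5)·(-1.5) + (0.5)·(0.5) + (-0.5)·(-0.5) + (-0.5)·(-0.5)) / 5 = 5.5/5 = 1.1
  Sample standard deviations s_i = √(s[i,i]):
  s(A) = √(8.1667) = 2.8577
  s(B) = √(6.5667) = 2.5626
  s(C) = √(1.1) = 1.0488

Step 3 — r_{ij} = s_{ij} / (s_i · s_j):
  r[A,A] = 1 (diagonal).
  r[A,B] = -4.2333 / (2.8577 · 2.5626) = -4.2333 / 7.3231 = -0.5781
  r[A,C] = -1.3 / (2.8577 · 1.0488) = -1.3 / 2.9972 = -0.4337
  r[B,B] = 1 (diagonal).
  r[B,C] = 2.5 / (2.5626 · 1.0488) = 2.5 / 2.6876 = 0.9302
  r[C,C] = 1 (diagonal).

R is symmetric with unit diagonal. Assembling:

R = [[1, -0.5781, -0.4337],
 [-0.5781, 1, 0.9302],
 [-0.4337, 0.9302, 1]]


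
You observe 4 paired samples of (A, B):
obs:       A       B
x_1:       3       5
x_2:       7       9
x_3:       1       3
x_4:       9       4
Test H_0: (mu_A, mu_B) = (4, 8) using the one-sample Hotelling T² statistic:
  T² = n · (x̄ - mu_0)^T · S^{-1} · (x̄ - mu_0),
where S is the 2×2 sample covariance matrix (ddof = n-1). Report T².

Step 1 — sample mean vector:
  mean(A) = (3 + 7 + 1 + 9) / 4 = 20/4 = 5
  mean(B) = (5 + 9 + 3 + 4) / 4 = 21/4 = 5.25
  x̄ = (5, 5.25),  deviation x̄ - mu_0 = (5, 5.25) - (4, 8) = (1, -2.75).

Step 2 — sample covariance matrix, S[i,j] = (1/(n-1)) · Σ_k (x_{k,i} - mean_i) · (x_{k,j} - mean_j), divisor n-1 = 3:
  S[A,A] = ((-2)·(-2) + (2)·(2) + (-4)·(-4) + (4)·(4)) / 3 = 40/3 = 13.3333
  S[A,B] = ((-2)·(-0.25) + (2)·(3.75) + (-4)·(-2.25) + (4)·(-1.25)) / 3 = 12/3 = 4
  S[B,B] = ((-0.25)·(-0.25) + (3.75)·(3.75) + (-2.25)·(-2.25) + (-1.25)·(-1.25)) / 3 = 20.75/3 = 6.9167
  S = [[13.3333, 4],
 [4, 6.9167]].

Step 3 — invert S. det(S) = 13.3333·6.9167 - (4)² = 76.2222.
  S^{-1} = (1/det) · [[d, -b], [-b, a]] = [[0.0907, -0.0525],
 [-0.0525, 0.1749]].

Step 4 — quadratic form (x̄ - mu_0)^T · S^{-1} · (x̄ - mu_0):
  S^{-1} · (x̄ - mu_0) = (0.2351, -0.5335),
  (x̄ - mu_0)^T · [...] = (1)·(0.2351) + (-2.75)·(-0.5335) = 1.7023.

Step 5 — scale by n: T² = 4 · 1.7023 = 6.809.

T² ≈ 6.809


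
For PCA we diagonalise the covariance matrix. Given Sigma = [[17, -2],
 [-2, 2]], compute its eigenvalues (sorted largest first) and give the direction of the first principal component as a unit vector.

Step 1 — characteristic polynomial of 2×2 Sigma:
  det(Sigma - λI) = λ² - trace · λ + det = 0.
  trace = 17 + 2 = 19, det = 17·2 - (-2)² = 30.
Step 2 — discriminant:
  Δ = trace² - 4·det = 361 - 120 = 241.
Step 3 — eigenvalues:
  λ = (trace ± √Δ)/2 = (19 ± 15.5242)/2,
  λ_1 = 17.2621,  λ_2 = 1.7379.

Step 4 — unit eigenvector for λ_1: solve (Sigma - λ_1 I)v = 0. First row:
  (17 - 17.2621)·v_x + (-2)·v_y = 0, i.e. (-0.2621)·v_x + (-2)·v_y = 0,
  so v ∝ (b, λ_1 - a) = (-2, 0.2621); multiply by -1 so the first entry is positive: u = (2, -0.2621).
  ||u|| = √((2)² + (-0.2621)²) = √(4.0687) ≈ 2.0171,
  v_1 = u/||u|| ≈ (0.9915, -0.1299) (||v_1|| = 1).

λ_1 = 17.2621,  λ_2 = 1.7379;  v_1 ≈ (0.9915, -0.1299)


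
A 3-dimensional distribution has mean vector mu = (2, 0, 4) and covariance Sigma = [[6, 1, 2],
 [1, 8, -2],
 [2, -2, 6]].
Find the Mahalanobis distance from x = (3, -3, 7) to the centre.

Step 1 — centre the observation: (x - mu) = (1, -3, 3).

Step 2 — invert Sigma (cofactor / det for 3×3, or solve directly):
  Sigma^{-1} = [[0.2018, -0.0459, -0.0826],
 [-0.0459, 0.1468, 0.0642],
 [-0.0826, 0.0642, 0.2156]].

Step 3 — form the quadratic (x - mu)^T · Sigma^{-1} · (x - mu):
  Sigma^{-1} · (x - mu) = (0.0917, -0.2936, 0.3716).
  (x - mu)^T · [Sigma^{-1} · (x - mu)] = (1)·(0.0917) + (-3)·(-0.2936) + (3)·(0.3716) = 2.0872.

Step 4 — take square root: d = √(2.0872) ≈ 1.4447.

d(x, mu) = √(2.0872) ≈ 1.4447


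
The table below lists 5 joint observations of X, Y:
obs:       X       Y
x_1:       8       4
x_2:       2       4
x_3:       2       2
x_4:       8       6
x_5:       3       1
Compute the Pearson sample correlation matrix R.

Step 1 — column means:
  mean(X) = (8 + 2 + 2 + 8 + 3) / 5 = 23/5 = 4.6
  mean(Y) = (4 + 4 + 2 + 6 + 1) / 5 = 17/5 = 3.4

Step 2 — sample variances and covariances s[i,j] = (1/(n-1)) · Σ_k (x_{k,i} - mean_i) · (x_{k,j} - mean_j), with n-1 = 4:
  s[X,X] = ((3.4)·(3.4) + (-2.6)·(-2.6) + (-2.6)·(-2.6) + (3.4)·(3.4) + (-1.6)·(-1.6)) / 4 = 39.2/4 = 9.8
  s[X,Y] = ((3.4)·(0.6) + (-2.6)·(0.6) + (-2.6)·(-1.4) + (3.4)·(2.6) + (-1.6)·(-2.4)) / 4 = 16.8/4 = 4.2
  s[Y,Y] = ((0.6)·(0.6) + (0.6)·(0.6) + (-1.4)·(-1.4) + (2.6)·(2.6) + (-2.4)·(-2.4)) / 4 = 15.2/4 = 3.8
  Sample standard deviations s_i = √(s[i,i]):
  s(X) = √(9.8) = 3.1305
  s(Y) = √(3.8) = 1.9494

Step 3 — r_{ij} = s_{ij} / (s_i · s_j):
  r[X,X] = 1 (diagonal).
  r[X,Y] = 4.2 / (3.1305 · 1.9494) = 4.2 / 6.1025 = 0.6882
  r[Y,Y] = 1 (diagonal).

R is symmetric with unit diagonal. Assembling:

R = [[1, 0.6882],
 [0.6882, 1]]


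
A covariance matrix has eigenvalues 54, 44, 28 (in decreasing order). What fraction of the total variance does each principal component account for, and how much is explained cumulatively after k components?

Step 1 — total variance = trace(Sigma) = Σ λ_i = 54 + 44 + 28 = 126.

Step 2 — fraction explained by component i = λ_i / Σ λ:
  PC1: 54/126 = 0.4286
  PC2: 44/126 = 0.3492
  PC3: 28/126 = 0.2222

Step 3 — cumulative fraction after k components = (λ_1 + ... + λ_k) / Σ λ:
  k = 1: 54/126 = 0.4286
  k = 2: (54 + 44)/126 = 98/126 = 0.7778
  k = 3: (54 + 44 + 28)/126 = 126/126 = 1

Summary (fraction, with percent):

explained: PC1 0.4286 (42.86%), PC2 0.3492 (34.92%), PC3 0.2222 (22.22%);  cumulative: 0.4286, 0.7778, 1


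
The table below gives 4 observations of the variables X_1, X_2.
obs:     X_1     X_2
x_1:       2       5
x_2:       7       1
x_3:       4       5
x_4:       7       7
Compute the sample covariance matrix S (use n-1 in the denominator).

Step 1 — column means:
  mean(X_1) = (2 + 7 + 4 + 7) / 4 = 20/4 = 5
  mean(X_2) = (5 + 1 + 5 + 7) / 4 = 18/4 = 4.5

Step 2 — sample covariance S[i,j] = (1/(n-1)) · Σ_k (x_{k,i} - mean_i) · (x_{k,j} - mean_j), with n-1 = 3.
  S[X_1,X_1] = ((-3)·(-3) + (2)·(2) + (-1)·(-1) + (2)·(2)) / 3 = 18/3 = 6
  S[X_1,X_2] = ((-3)·(0.5) + (2)·(-3.5) + (-1)·(0.5) + (2)·(2.5)) / 3 = -4/3 = -1.3333
  S[X_2,X_2] = ((0.5)·(0.5) + (-3.5)·(-3.5) + (0.5)·(0.5) + (2.5)·(2.5)) / 3 = 19/3 = 6.3333

S is symmetric (S[j,i] = S[i,j]). Assembling:

S = [[6, -1.3333],
 [-1.3333, 6.3333]]


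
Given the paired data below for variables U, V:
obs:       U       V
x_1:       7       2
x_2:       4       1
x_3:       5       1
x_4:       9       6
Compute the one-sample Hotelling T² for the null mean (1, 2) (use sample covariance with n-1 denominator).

Step 1 — sample mean vector:
  mean(U) = (7 + 4 + 5 + 9) / 4 = 25/4 = 6.25
  mean(V) = (2 + 1 + 1 + 6) / 4 = 10/4 = 2.5
  x̄ = (6.25, 2.5),  deviation x̄ - mu_0 = (6.25, 2.5) - (1, 2) = (5.25, 0.5).

Step 2 — sample covariance matrix, S[i,j] = (1/(n-1)) · Σ_k (x_{k,i} - mean_i) · (x_{k,j} - mean_j), divisor n-1 = 3:
  S[U,U] = ((0.75)·(0.75) + (-2.25)·(-2.25) + (-1.25)·(-1.25) + (2.75)·(2.75)) / 3 = 14.75/3 = 4.9167
  S[U,V] = ((0.75)·(-0.5) + (-2.25)·(-1.5) + (-1.25)·(-1.5) + (2.75)·(3.5)) / 3 = 14.5/3 = 4.8333
  S[V,V] = ((-0.5)·(-0.5) + (-1.5)·(-1.5) + (-1.5)·(-1.5) + (3.5)·(3.5)) / 3 = 17/3 = 5.6667
  S = [[4.9167, 4.8333],
 [4.8333, 5.6667]].

Step 3 — invert S. det(S) = 4.9167·5.6667 - (4.8333)² = 4.5.
  S^{-1} = (1/det) · [[d, -b], [-b, a]] = [[1.2593, -1.0741],
 [-1.0741, 1.0926]].

Step 4 — quadratic form (x̄ - mu_0)^T · S^{-1} · (x̄ - mu_0):
  S^{-1} · (x̄ - mu_0) = (6.0741, -5.0926),
  (x̄ - mu_0)^T · [...] = (5.25)·(6.0741) + (0.5)·(-5.0926) = 29.3426.

Step 5 — scale by n: T² = 4 · 29.3426 = 117.3704.

T² ≈ 117.3704


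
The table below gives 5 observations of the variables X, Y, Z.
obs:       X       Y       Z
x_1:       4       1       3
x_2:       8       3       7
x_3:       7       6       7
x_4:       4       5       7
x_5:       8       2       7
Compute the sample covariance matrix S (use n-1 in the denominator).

Step 1 — column means:
  mean(X) = (4 + 8 + 7 + 4 + 8) / 5 = 31/5 = 6.2
  mean(Y) = (1 + 3 + 6 + 5 + 2) / 5 = 17/5 = 3.4
  mean(Z) = (3 + 7 + 7 + 7 + 7) / 5 = 31/5 = 6.2

Step 2 — sample covariance S[i,j] = (1/(n-1)) · Σ_k (x_{k,i} - mean_i) · (x_{k,j} - mean_j), with n-1 = 4.
  S[X,X] = ((-2.2)·(-2.2) + (1.8)·(1.8) + (0.8)·(0.8) + (-2.2)·(-2.2) + (1.8)·(1.8)) / 4 = 16.8/4 = 4.2
  S[X,Y] = ((-2.2)·(-2.4) + (1.8)·(-0.4) + (0.8)·(2.6) + (-2.2)·(1.6) + (1.8)·(-1.4)) / 4 = 0.6/4 = 0.15
  S[X,Z] = ((-2.2)·(-3.2) + (1.8)·(0.8) + (0.8)·(0.8) + (-2.2)·(0.8) + (1.8)·(0.8)) / 4 = 8.8/4 = 2.2
  S[Y,Y] = ((-2.4)·(-2.4) + (-0.4)·(-0.4) + (2.6)·(2.6) + (1.6)·(1.6) + (-1.4)·(-1.4)) / 4 = 17.2/4 = 4.3
  S[Y,Z] = ((-2.4)·(-3.2) + (-0.4)·(0.8) + (2.6)·(0.8) + (1.6)·(0.8) + (-1.4)·(0.8)) / 4 = 9.6/4 = 2.4
  S[Z,Z] = ((-3.2)·(-3.2) + (0.8)·(0.8) + (0.8)·(0.8) + (0.8)·(0.8) + (0.8)·(0.8)) / 4 = 12.8/4 = 3.2

S is symmetric (S[j,i] = S[i,j]). Assembling:

S = [[4.2, 0.15, 2.2],
 [0.15, 4.3, 2.4],
 [2.2, 2.4, 3.2]]


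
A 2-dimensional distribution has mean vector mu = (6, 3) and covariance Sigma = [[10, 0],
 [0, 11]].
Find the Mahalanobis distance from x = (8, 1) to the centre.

Step 1 — centre the observation: (x - mu) = (2, -2).

Step 2 — invert Sigma. det(Sigma) = 10·11 - (0)² = 110.
  Sigma^{-1} = (1/det) · [[d, -b], [-b, a]] = [[0.1, 0],
 [0, 0.0909]].

Step 3 — form the quadratic (x - mu)^T · Sigma^{-1} · (x - mu):
  Sigma^{-1} · (x - mu) = (0.2, -0.1818).
  (x - mu)^T · [Sigma^{-1} · (x - mu)] = (2)·(0.2) + (-2)·(-0.1818) = 0.7636.

Step 4 — take square root: d = √(0.7636) ≈ 0.8739.

d(x, mu) = √(0.7636) ≈ 0.8739


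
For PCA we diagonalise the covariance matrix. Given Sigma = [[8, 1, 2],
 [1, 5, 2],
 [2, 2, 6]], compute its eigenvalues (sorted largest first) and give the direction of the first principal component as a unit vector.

Step 1 — characteristic polynomial p(λ) = det(λI - Sigma) = λ³ - tr·λ² + c_1·λ - det, where tr = trace, c_1 = sum of the principal 2×2 minors, det = det(Sigma):
  tr = 8 + 5 + 6 = 19,
  c_1 = (8·5 - (1)²) + (8·6 - (2)²) + (5·6 - (2)²) = 39 + 44 + 26 = 109,
  det = 8·(5·6 - (2)²) - (1)·((1)·6 - (2)·(2)) + (2)·((1)·(2) - 5·(2)) = 8·(26) - (1)·(2) + (2)·(-8) = 190.
  So p(λ) = λ³ - 19λ² + 109λ - 190.
Step 2 — look for an integer root (rational root theorem: any rational root is an integer divisor of 190). Testing λ = 10:
  p(10) = 1000 - 1900 + 1090 - 190 = 0  ✓
  Dividing out (λ - 10): p(λ) = (λ - 10)(λ² - 9λ + 19).
Step 3 — remaining eigenvalues from the quadratic λ² - 9λ + 19 = 0:
  Δ = 9² - 4·19 = 81 - 76 = 5,  λ = (9 ± √5)/2 = (9 ± 2.2361)/2 ≈ 5.618 or 3.382.
  Sorted: λ_1 = 10,  λ_2 = 5.618,  λ_3 = 3.382  (check: sum = 19 = tr ✓).

Step 4 — unit eigenvector for λ_1 = 10: v spans the null space of (Sigma - λ_1 I), whose rows are
  r_1 = (-2, 1, 2),  r_2 = (1, -5, 2),  r_3 = (2, 2, -4).
  v is orthogonal to every row, so take v ∝ r_1 × r_2 = ((1)·(2) - (2)·(-5), (2)·(1) - (-2)·(2), (-2)·(-5) - (1)·(1)) = (12, 6, 9).
  Rescale (divide by 3): u = (4, 2, 3).
  ||u|| = √((4)² + (2)² + (3)²) = √(29) ≈ 5.3852,  v_1 = u/||u|| ≈ (0.7428, 0.3714, 0.5571) (||v_1|| = 1).

λ_1 = 10,  λ_2 = 5.618,  λ_3 = 3.382;  v_1 ≈ (0.7428, 0.3714, 0.5571)


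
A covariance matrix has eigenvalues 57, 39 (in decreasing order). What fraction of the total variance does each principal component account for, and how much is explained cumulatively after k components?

Step 1 — total variance = trace(Sigma) = Σ λ_i = 57 + 39 = 96.

Step 2 — fraction explained by component i = λ_i / Σ λ:
  PC1: 57/96 = 0.5938
  PC2: 39/96 = 0.4062

Step 3 — cumulative fraction after k components = (λ_1 + ... + λ_k) / Σ λ:
  k = 1: 57/96 = 0.5938
  k = 2: (57 + 39)/96 = 96/96 = 1

Summary (fraction, with percent):

explained: PC1 0.5938 (59.38%), PC2 0.4062 (40.62%);  cumulative: 0.5938, 1


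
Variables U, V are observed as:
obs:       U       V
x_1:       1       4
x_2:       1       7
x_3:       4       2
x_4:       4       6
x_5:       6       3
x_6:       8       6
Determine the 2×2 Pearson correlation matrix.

Step 1 — column means:
  mean(U) = (1 + 1 + 4 + 4 + 6 + 8) / 6 = 24/6 = 4
  mean(V) = (4 + 7 + 2 + 6 + 3 + 6) / 6 = 28/6 = 4.6667

Step 2 — sample variances and covariances s[i,j] = (1/(n-1)) · Σ_k (x_{k,i} - mean_i) · (x_{k,j} - mean_j), with n-1 = 5:
  s[U,U] = ((-3)·(-3) + (-3)·(-3) + (0)·(0) + (0)·(0) + (2)·(2) + (4)·(4)) / 5 = 38/5 = 7.6
  s[U,V] = ((-3)·(-0.6667) + (-3)·(2.3333) + (0)·(-2.6667) + (0)·(1.3333) + (2)·(-1.6667) + (4)·(1.3333)) / 5 = -3/5 = -0.6
  s[V,V] = ((-0.6667)·(-0.6667) + (2.3333)·(2.3333) + (-2.6667)·(-2.6667) + (1.3333)·(1.3333) + (-1.6667)·(-1.6667) + (1.3333)·(1.3333)) / 5 = 19.3333/5 = 3.8667
  Sample standard deviations s_i = √(s[i,i]):
  s(U) = √(7.6) = 2.7568
  s(V) = √(3.8667) = 1.9664

Step 3 — r_{ij} = s_{ij} / (s_i · s_j):
  r[U,U] = 1 (diagonal).
  r[U,V] = -0.6 / (2.7568 · 1.9664) = -0.6 / 5.4209 = -0.1107
  r[V,V] = 1 (diagonal).

R is symmetric with unit diagonal. Assembling:

R = [[1, -0.1107],
 [-0.1107, 1]]


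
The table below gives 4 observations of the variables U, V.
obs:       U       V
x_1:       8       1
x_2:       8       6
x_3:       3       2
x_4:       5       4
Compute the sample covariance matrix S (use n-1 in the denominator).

Step 1 — column means:
  mean(U) = (8 + 8 + 3 + 5) / 4 = 24/4 = 6
  mean(V) = (1 + 6 + 2 + 4) / 4 = 13/4 = 3.25

Step 2 — sample covariance S[i,j] = (1/(n-1)) · Σ_k (x_{k,i} - mean_i) · (x_{k,j} - mean_j), with n-1 = 3.
  S[U,U] = ((2)·(2) + (2)·(2) + (-3)·(-3) + (-1)·(-1)) / 3 = 18/3 = 6
  S[U,V] = ((2)·(-2.25) + (2)·(2.75) + (-3)·(-1.25) + (-1)·(0.75)) / 3 = 4/3 = 1.3333
  S[V,V] = ((-2.25)·(-2.25) + (2.75)·(2.75) + (-1.25)·(-1.25) + (0.75)·(0.75)) / 3 = 14.75/3 = 4.9167

S is symmetric (S[j,i] = S[i,j]). Assembling:

S = [[6, 1.3333],
 [1.3333, 4.9167]]


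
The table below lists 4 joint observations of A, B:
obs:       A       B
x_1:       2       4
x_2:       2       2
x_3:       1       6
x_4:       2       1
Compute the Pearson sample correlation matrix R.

Step 1 — column means:
  mean(A) = (2 + 2 + 1 + 2) / 4 = 7/4 = 1.75
  mean(B) = (4 + 2 + 6 + 1) / 4 = 13/4 = 3.25

Step 2 — sample variances and covariances s[i,j] = (1/(n-1)) · Σ_k (x_{k,i} - mean_i) · (x_{k,j} - mean_j), with n-1 = 3:
  s[A,A] = ((0.25)·(0.25) + (0.25)·(0.25) + (-0.75)·(-0.75) + (0.25)·(0.25)) / 3 = 0.75/3 = 0.25
  s[A,B] = ((0.25)·(0.75) + (0.25)·(-1.25) + (-0.75)·(2.75) + (0.25)·(-2.25)) / 3 = -2.75/3 = -0.9167
  s[B,B] = ((0.75)·(0.75) + (-1.25)·(-1.25) + (2.75)·(2.75) + (-2.25)·(-2.25)) / 3 = 14.75/3 = 4.9167
  Sample standard deviations s_i = √(s[i,i]):
  s(A) = √(0.25) = 0.5
  s(B) = √(4.9167) = 2.2174

Step 3 — r_{ij} = s_{ij} / (s_i · s_j):
  r[A,A] = 1 (diagonal).
  r[A,B] = -0.9167 / (0.5 · 2.2174) = -0.9167 / 1.1087 = -0.8268
  r[B,B] = 1 (diagonal).

R is symmetric with unit diagonal. Assembling:

R = [[1, -0.8268],
 [-0.8268, 1]]
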